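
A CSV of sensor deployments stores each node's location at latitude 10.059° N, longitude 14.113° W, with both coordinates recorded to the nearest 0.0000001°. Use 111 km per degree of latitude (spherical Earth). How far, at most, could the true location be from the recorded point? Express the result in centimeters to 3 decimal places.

Rounding to 7 decimal places leaves each coordinate within ±5e-08° of the true value.
N–S: 5e-08° × 111000 m/° = 0.00555 m.
Longitude error → 5e-08 × 111000 × cos 10.059° = 5e-08 × 111000 × 0.9846 ≈ 0.00546469 m.
The two errors are perpendicular, so the maximum displacement is √(0.00555² + 0.00546469²) ≈ 0.00778879 m.
That is 0.00778879 m = 0.77888 cm.

0.779 centimeters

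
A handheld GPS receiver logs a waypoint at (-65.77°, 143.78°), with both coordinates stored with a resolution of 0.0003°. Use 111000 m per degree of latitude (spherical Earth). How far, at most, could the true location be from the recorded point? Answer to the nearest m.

With a 0.0003° grid the true value lies within half a step, ±0.0003°/2 = ±0.00015°, of the stored one.
North–south component: 0.00015° × 111000 = 16.65 m.
E–W at 65.77°: 0.00015° × 111000 × cos 65.77° = 0.00015 × 111000 × 0.4104 ≈ 6.83317 m.
Worst case both components are at the extreme and orthogonal: √(16.65² + 6.83317²) ≈ 17.9976 m.

18 m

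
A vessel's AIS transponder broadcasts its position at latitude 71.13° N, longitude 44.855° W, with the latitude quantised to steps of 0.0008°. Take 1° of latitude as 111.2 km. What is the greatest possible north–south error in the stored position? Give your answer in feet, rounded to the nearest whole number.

With a 0.0008° grid the true value lies within half a step, ±0.0008°/2 = ±0.0004°, of the stored one.
So the N–S error is at most 0.0004 × 111200 = 44.48 m.
In feet: 44.48 m ÷ 0.3048 ≈ 145.93 ft.

146 feet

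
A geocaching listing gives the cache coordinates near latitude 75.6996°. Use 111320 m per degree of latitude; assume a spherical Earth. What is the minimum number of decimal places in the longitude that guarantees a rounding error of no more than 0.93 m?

At 75.6996° one degree of longitude covers 111320 × cos 75.6996° ≈ 111320 × 0.2470 ≈ 27496.7 m.
Rounding to N decimal places gives at most 0.5 × 10⁻ᴺ degrees of error, i.e. 0.5 × 10⁻ᴺ × 27496.7 m.
Setting 13748.3 × 10⁻ᴺ ≤ 0.93 gives 10ᴺ ≥ 1.478e+04, i.e. N ≥ 4.17.
So 5 decimal places suffice (0.137 m); 4 would allow up to 1.37 m.

5 decimal places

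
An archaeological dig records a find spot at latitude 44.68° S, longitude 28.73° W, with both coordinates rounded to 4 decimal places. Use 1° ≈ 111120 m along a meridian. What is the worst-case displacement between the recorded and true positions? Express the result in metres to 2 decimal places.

6.82 metres

Rounding to 4 decimal places leaves each coordinate within ±5e-05° of the true value.
North–south component: 5e-05° × 111120 = 5.556 m.
Longitude error → 5e-05 × 111120 × cos 44.68° = 5e-05 × 111120 × 0.7110 ≈ 3.95057 m.
Worst case both components are at the extreme and orthogonal: √(5.556² + 3.95057²) ≈ 6.81734 m.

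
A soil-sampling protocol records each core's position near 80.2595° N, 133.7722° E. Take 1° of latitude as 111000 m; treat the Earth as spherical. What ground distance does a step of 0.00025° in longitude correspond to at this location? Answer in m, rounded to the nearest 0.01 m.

4.69 m

0.00025° of longitude at 80.2595° is 0.00025 × 111000 × cos 80.2595° ≈ 0.00025 × 18779.7 = 4.69491 m.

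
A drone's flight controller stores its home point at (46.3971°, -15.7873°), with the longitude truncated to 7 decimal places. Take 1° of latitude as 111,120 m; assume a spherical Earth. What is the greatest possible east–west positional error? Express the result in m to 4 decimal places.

Truncating at 7 decimal places can drop up to a full unit in the last place, so the longitude may be off by as much as 1e-07°.
One degree of longitude at 46.3971° is 111120 × cos 46.3971° ≈ 111120 × 0.6897 = 76634.6 m.
Maximum E–W displacement: 1e-07 × 76634.6 = 0.00766346 m.

0.0077 m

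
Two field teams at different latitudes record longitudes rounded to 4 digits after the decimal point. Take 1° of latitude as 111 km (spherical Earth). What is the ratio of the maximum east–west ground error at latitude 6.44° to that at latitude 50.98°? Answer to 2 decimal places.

Rounding to 4 decimal places leaves the longitude within ±5e-05° of the true value.
Error at 6.44° = 5e-05° × 111000 × cos 6.44° ≈ 5.55 × 0.9937 = 5.515 m.
Error at 50.98° = 5e-05° × 111000 × cos 50.98° ≈ 5.55 × 0.6296 = 3.4942 m.
The ratio reduces to cos 6.44° / cos 50.98° = 0.9937/0.6296 ≈ 1.5783.

1.58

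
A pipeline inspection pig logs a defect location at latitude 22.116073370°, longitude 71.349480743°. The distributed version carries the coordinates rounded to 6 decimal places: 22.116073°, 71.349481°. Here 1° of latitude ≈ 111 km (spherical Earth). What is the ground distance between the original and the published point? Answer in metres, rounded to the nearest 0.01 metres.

The latitude changed by +0.000000370° and the longitude by -0.000000257°.
N–S: 0.000000370° × 111000 m/° = 0.04107 m.
East–west at this latitude: -0.000000257° × 111000 × cos 22.1161° ≈ -0.000000257 × 102833 = -0.0264281 m.
Hypotenuse of the two orthogonal shifts: √(0.04107² + 0.0264281²) = 0.0488384 m.

0.05 metres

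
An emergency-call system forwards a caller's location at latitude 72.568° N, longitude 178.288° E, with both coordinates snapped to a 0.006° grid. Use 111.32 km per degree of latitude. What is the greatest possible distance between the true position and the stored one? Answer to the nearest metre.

With a 0.006° grid the true value lies within half a step, ±0.006°/2 = ±0.003°, of the stored one.
Latitude error → 0.003 × 111320 = 333.96 m along the meridian.
E–W at 72.568°: 0.003° × 111320 × cos 72.568° = 0.003 × 111320 × 0.2996 ≈ 100.046 m.
Combining orthogonally: (333.96² + 100.046²)^½ ≈ 348.624 m.

349 metres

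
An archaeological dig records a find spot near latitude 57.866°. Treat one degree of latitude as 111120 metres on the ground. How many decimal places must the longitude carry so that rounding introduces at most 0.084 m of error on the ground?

6 decimal places

At 57.866° one degree of longitude covers 111120 × cos 57.866° ≈ 111120 × 0.5319 ≈ 59104.9 m.
With N decimal places the half-ulp bound is 0.5·10⁻ᴺ°, or 0.5·10⁻ᴺ × 59104.9 m on the ground.
Setting 29552.4 × 10⁻ᴺ ≤ 0.084 gives 10ᴺ ≥ 3.518e+05, i.e. N ≥ 5.55.
At 5 places the error can reach 0.296 m, but 6 places keeps it to 0.0296 m.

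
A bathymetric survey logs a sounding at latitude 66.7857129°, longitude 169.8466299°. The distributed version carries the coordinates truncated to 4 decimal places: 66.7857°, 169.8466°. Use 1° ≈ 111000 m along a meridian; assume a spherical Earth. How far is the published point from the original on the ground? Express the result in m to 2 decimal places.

The latitude changed by +0.0000129° and the longitude by +0.0000299°.
N–S: 0.0000129° × 111000 m/° = 1.4319 m.
East–west at this latitude: 0.0000299° × 111000 × cos 66.7857° ≈ 0.0000299 × 43753 = 1.30822 m.
Combined displacement = (1.4319² + 1.30822²)^½ ≈ 1.93953 m.

1.94 m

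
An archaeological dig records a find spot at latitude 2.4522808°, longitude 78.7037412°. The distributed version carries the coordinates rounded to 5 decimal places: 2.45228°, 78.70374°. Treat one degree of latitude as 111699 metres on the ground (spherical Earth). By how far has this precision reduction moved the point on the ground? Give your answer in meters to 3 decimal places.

The latitude changed by +0.0000008° and the longitude by +0.0000012°.
North–south shift: 0.0000008 × 111699 = 0.0893592 m.
East–west at this latitude: 0.0000012° × 111699 × cos 2.45228° ≈ 0.0000012 × 111597 = 0.133916 m.
Combined displacement = (0.0893592² + 0.133916²)^½ ≈ 0.160992 m.

0.161 meters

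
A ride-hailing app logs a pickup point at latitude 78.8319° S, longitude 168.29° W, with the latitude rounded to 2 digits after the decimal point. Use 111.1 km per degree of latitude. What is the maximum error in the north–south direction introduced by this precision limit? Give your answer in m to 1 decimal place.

Rounding to 2 decimal places leaves the latitude within ±0.005° of the true value.
North–south distance: 0.005° × 111100 m/° = 555.5 m.

555.5 m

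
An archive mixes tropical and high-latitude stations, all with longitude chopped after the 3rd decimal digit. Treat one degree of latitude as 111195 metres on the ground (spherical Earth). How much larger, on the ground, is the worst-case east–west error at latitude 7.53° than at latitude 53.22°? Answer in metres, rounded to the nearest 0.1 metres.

43.7 metres

Truncating at 3 decimal places can drop up to a full unit in the last place, so the longitude may be off by as much as 0.001°.
Error at 7.53° = 0.001° × 111195 × cos 7.53° ≈ 111.2 × 0.9914 = 110.24 m.
Error at 53.22° = 0.001° × 111195 × cos 53.22° ≈ 111.2 × 0.5987 = 66.577 m.
Difference: 110.24 − 66.577 = 43.659 m.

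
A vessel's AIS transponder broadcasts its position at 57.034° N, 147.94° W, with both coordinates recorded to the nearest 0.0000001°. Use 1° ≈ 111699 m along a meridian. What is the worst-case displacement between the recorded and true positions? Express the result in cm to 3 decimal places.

0.636 cm

Rounding to 7 decimal places leaves each coordinate within ±5e-08° of the true value.
North–south component: 5e-08° × 111699 = 0.00558495 m.
E–W at 57.034°: 5e-08° × 111699 × cos 57.034° = 5e-08 × 111699 × 0.5441 ≈ 0.003039 m.
Worst case both components are at the extreme and orthogonal: √(0.00558495² + 0.003039²) ≈ 0.00635824 m.
That is 0.00635824 m = 0.63582 cm.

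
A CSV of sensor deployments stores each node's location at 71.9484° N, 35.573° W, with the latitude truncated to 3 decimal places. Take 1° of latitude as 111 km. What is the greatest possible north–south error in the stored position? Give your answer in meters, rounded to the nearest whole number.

Truncating at 3 decimal places can drop up to a full unit in the last place, so the latitude may be off by as much as 0.001°.
North–south distance: 0.001° × 111000 m/° = 111 m.

111 meters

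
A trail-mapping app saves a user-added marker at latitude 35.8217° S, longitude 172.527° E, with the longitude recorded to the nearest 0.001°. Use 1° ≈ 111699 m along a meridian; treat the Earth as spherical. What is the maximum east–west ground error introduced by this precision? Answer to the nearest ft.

Rounding to 3 decimal places leaves the longitude within ±0.0005° of the true value.
Parallels shrink by cos φ, so at 35.8217° a degree of longitude is 111699 × 0.8108 ≈ 90570.3 m.
East–west error: 0.0005° × 90570.3 m/° ≈ 45.2851 m.
Converting: 45.2851 m × 3.2808 ft/m ≈ 148.57 ft.

149 ft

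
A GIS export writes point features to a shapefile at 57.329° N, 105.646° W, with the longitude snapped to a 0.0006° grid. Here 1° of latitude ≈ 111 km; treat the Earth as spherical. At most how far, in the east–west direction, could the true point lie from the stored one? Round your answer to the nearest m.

With a 0.0006° grid the true value lies within half a step, ±0.0006°/2 = ±0.0003°, of the stored one.
Parallels shrink by cos φ, so at 57.329° a degree of longitude is 111000 × 0.5398 ≈ 59919.4 m.
East–west error: 0.0003° × 59919.4 m/° ≈ 17.9758 m.

18 m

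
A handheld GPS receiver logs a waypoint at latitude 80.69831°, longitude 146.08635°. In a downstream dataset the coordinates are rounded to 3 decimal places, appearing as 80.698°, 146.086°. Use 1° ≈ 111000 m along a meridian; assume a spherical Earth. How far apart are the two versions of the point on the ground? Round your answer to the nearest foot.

The latitude changed by +0.00031° and the longitude by +0.00035°.
North–south shift: 0.00031 × 111000 = 34.41 m.
East–west at this latitude: 0.00035° × 111000 × cos 80.698° ≈ 0.00035 × 17941.8 = 6.27965 m.
Combined displacement = (34.41² + 6.27965²)^½ ≈ 34.9783 m.
Converting: 34.9783 m × 3.2808 ft/m ≈ 114.76 ft.

115 feet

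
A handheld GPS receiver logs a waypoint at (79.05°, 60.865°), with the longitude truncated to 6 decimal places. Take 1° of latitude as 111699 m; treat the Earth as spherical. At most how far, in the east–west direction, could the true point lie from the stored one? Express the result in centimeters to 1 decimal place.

2.1 centimeters

Truncating at 6 decimal places can drop up to a full unit in the last place, so the longitude may be off by as much as 1e-06°.
At latitude 79.05° a degree of longitude spans 111699 m × cos 79.05° = 111699 × 0.1900 ≈ 21217.5 m.
Maximum E–W displacement: 1e-06 × 21217.5 = 0.0212175 m.
That is 0.0212175 m = 2.1217 cm.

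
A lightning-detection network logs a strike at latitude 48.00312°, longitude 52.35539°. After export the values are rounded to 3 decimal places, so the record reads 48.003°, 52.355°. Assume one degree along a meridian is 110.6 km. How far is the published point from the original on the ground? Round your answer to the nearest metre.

32 metres

The latitude changed by +0.00012° and the longitude by +0.00039°.
N–S: 0.00012° × 110600 m/° = 13.272 m.
East–west at this latitude: 0.00039° × 110600 × cos 48.003° ≈ 0.00039 × 74001.5 = 28.8606 m.
Hypotenuse of the two orthogonal shifts: √(13.272² + 28.8606²) = 31.766 m.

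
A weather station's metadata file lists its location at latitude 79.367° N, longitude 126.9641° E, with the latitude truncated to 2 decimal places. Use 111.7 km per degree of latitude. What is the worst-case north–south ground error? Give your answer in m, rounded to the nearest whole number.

Truncating at 2 decimal places can drop up to a full unit in the last place, so the latitude may be off by as much as 0.01°.
So the N–S error is at most 0.01 × 111700 = 1117 m.

1117 m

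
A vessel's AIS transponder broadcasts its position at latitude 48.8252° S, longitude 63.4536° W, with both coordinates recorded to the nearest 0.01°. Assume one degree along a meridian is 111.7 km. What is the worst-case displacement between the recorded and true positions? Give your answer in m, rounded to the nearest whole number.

669 m

Rounding to 2 decimal places leaves each coordinate within ±0.005° of the true value.
North–south component: 0.005° × 111700 = 558.5 m.
E–W at 48.8252°: 0.005° × 111700 × cos 48.8252° = 0.005 × 111700 × 0.6584 ≈ 367.693 m.
The two errors are perpendicular, so the maximum displacement is √(558.5² + 367.693²) ≈ 668.671 m.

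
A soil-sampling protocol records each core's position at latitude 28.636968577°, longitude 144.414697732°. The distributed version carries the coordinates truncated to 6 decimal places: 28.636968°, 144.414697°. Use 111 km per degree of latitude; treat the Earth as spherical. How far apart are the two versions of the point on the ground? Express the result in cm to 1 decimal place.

9.6 cm

Δlat = 28.636968577 − 28.636968 = +0.000000577°; Δlon = 144.414697732 − 144.414697 = +0.000000732°.
N–S: 0.000000577° × 111000 m/° = 0.064047 m.
East–west at this latitude: 0.000000732° × 111000 × cos 28.637° ≈ 0.000000732 × 97421.8 = 0.0713128 m.
Distance: √(0.064047² + 0.0713128²) ≈ 0.0958516 m.
That is 0.0958516 m = 9.5852 cm.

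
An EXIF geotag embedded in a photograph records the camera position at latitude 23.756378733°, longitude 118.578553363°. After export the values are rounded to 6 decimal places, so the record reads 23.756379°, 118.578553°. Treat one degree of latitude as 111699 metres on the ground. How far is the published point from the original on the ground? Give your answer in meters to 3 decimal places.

The latitude changed by -0.000000267° and the longitude by +0.000000363°.
N–S: -0.000000267° × 111699 m/° = -0.0298236 m.
E–W at 23.7564°: 0.000000363° × 111699 × cos 23.7564° = 0.000000363 × 111699 × 0.9153 ≈ 0.0371111 m.
Distance: √(0.0298236² + 0.0371111²) ≈ 0.0476097 m.

0.048 meters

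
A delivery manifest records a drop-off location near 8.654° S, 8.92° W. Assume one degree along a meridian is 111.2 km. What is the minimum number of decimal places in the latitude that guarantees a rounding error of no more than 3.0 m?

One degree of latitude covers 111200 m.
Rounding to N decimal places gives at most 0.5 × 10⁻ᴺ degrees of error, i.e. 0.5 × 10⁻ᴺ × 111200 m.
Setting 55600 × 10⁻ᴺ ≤ 3.0 gives 10ᴺ ≥ 1.853e+04, i.e. N ≥ 4.27.
At 4 places the error can reach 5.56 m, but 5 places keeps it to 0.556 m.

5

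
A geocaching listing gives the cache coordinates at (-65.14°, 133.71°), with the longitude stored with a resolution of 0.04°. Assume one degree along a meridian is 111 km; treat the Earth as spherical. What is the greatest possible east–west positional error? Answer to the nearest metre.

933 metres

With a 0.04° grid the true value lies within half a step, ±0.04°/2 = ±0.02°, of the stored one.
One degree of longitude at 65.14° is 111000 × cos 65.14° ≈ 111000 × 0.4204 = 46664.7 m.
So at most 0.02° × 46664.7 ≈ 933.293 m east–west.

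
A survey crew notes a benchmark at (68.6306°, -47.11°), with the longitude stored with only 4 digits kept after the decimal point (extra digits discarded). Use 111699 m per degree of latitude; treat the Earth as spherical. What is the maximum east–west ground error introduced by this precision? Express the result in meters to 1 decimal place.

Truncating at 4 decimal places can drop up to a full unit in the last place, so the longitude may be off by as much as 0.0001°.
Parallels shrink by cos φ, so at 68.6306° a degree of longitude is 111699 × 0.3644 ≈ 40700.8 m.
East–west error: 0.0001° × 40700.8 m/° ≈ 4.07008 m.

4.1 meters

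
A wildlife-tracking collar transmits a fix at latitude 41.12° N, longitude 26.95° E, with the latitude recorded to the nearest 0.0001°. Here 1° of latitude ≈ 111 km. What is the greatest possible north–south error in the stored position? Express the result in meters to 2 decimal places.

5.55 meters

Rounding to 4 decimal places leaves the latitude within ±5e-05° of the true value.
Along the meridian that is 5e-05° × 111000 m/° = 5.55 m.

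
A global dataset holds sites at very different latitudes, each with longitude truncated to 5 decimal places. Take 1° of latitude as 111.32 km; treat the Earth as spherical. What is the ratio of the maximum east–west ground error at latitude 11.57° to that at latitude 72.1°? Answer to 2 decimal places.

3.19

Truncating at 5 decimal places can drop up to a full unit in the last place, so the longitude may be off by as much as 1e-05°.
Error at 11.57° = 1e-05° × 111320 × cos 11.57° ≈ 1.1132 × 0.9797 = 1.0906 m.
At 72.1°: 1e-05° × 111320 × cos 72.1° = 1e-05 × 111320 × 0.3074 ≈ 0.34215 m.
Ratio: 1.0906 / 0.34215 = cos 11.57° / cos 72.1° ≈ 3.1874.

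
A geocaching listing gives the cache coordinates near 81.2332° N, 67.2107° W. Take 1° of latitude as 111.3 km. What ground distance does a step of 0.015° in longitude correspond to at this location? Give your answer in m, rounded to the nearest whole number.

One degree of longitude here spans 111300 × cos 81.2332° = 111300 × 0.1524 ≈ 16963.6 m; 0.015° of that is 254.454 m.

254 m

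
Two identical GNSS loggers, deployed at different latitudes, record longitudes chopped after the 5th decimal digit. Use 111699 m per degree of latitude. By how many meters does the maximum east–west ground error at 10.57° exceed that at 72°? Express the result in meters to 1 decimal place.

0.8 meters

Truncating at 5 decimal places can drop up to a full unit in the last place, so the longitude may be off by as much as 1e-05°.
At 10.57°: 1e-05° × 111699 × cos 10.57° = 1e-05 × 111699 × 0.9830 ≈ 1.098 m.
At 72°: 1e-05° × 111699 × cos 72° = 1e-05 × 111699 × 0.3090 ≈ 0.34517 m.
So the lower-latitude error exceeds the higher by 1.098 − 0.34517 = 0.75287 m.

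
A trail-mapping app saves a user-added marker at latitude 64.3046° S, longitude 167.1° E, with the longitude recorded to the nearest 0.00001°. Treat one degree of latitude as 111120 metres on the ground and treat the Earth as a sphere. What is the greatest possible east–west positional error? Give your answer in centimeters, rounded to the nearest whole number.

24 centimeters

Rounding to 5 decimal places leaves the longitude within ±5e-06° of the true value.
Parallels shrink by cos φ, so at 64.3046° a degree of longitude is 111120 × 0.4336 ≈ 48180.2 m.
East–west error: 5e-06° × 48180.2 m/° ≈ 0.240901 m.
That is 0.240901 m = 24.09 cm.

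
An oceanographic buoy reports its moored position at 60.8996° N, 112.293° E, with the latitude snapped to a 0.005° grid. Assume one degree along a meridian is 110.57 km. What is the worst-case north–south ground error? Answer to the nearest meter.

276 meters

With a 0.005° grid the true value lies within half a step, ±0.005°/2 = ±0.0025°, of the stored one.
So the N–S error is at most 0.0025 × 110570 = 276.425 m.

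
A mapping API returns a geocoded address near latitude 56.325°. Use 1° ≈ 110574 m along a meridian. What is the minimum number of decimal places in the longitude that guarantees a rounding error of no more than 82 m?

3

At 56.325° one degree of longitude covers 110574 × cos 56.325° ≈ 110574 × 0.5545 ≈ 61311.2 m.
N decimal places → at most half a unit in the last place, 0.5 × 10⁻ᴺ° = 61311.2/2 × 10⁻ᴺ m.
Setting 30655.6 × 10⁻ᴺ ≤ 82 gives 10ᴺ ≥ 373.8, i.e. N ≥ 2.57.
N = 2 would give 307 m (too coarse); N = 3 gives 30.7 m ≤ 82 m.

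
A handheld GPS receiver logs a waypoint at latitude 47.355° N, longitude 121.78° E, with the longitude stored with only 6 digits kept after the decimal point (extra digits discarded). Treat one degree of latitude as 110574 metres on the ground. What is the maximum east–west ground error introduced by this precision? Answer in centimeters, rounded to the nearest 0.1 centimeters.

Truncating at 6 decimal places can drop up to a full unit in the last place, so the longitude may be off by as much as 1e-06°.
One degree of longitude at 47.355° is 110574 × cos 47.355° ≈ 110574 × 0.6775 = 74908.8 m.
East–west error: 1e-06° × 74908.8 m/° ≈ 0.0749088 m.
That is 0.0749088 m = 7.4909 cm.

7.5 centimeters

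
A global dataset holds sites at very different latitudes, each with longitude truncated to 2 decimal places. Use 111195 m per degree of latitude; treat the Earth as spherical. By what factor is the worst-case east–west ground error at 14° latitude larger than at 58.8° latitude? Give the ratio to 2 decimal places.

Truncating at 2 decimal places can drop up to a full unit in the last place, so the longitude may be off by as much as 0.01°.
Error at 14° = 0.01° × 111195 × cos 14° ≈ 1112 × 0.9703 = 1078.9 m.
Error at 58.8° = 0.01° × 111195 × cos 58.8° ≈ 1112 × 0.5180 = 576.02 m.
Ratio: 1078.9 / 576.02 = cos 14° / cos 58.8° ≈ 1.8731.

1.87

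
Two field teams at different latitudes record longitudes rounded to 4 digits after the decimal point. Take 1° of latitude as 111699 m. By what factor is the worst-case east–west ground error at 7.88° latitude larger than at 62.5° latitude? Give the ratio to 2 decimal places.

Rounding to 4 decimal places leaves the longitude within ±5e-05° of the true value.
Error at 7.88° = 5e-05° × 111699 × cos 7.88° ≈ 5.585 × 0.9906 = 5.5322 m.
Error at 62.5° = 5e-05° × 111699 × cos 62.5° ≈ 5.585 × 0.4617 = 2.5788 m.
Ratio: 5.5322 / 2.5788 = cos 7.88° / cos 62.5° ≈ 2.1452.

2.15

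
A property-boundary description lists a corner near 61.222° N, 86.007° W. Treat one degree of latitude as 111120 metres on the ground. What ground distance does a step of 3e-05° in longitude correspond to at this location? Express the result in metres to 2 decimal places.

At 61.222° a degree of longitude is 111120 × cos 61.222° ≈ 53495.1 m, so 3e-05° corresponds to 1.60485 m.

1.60 metres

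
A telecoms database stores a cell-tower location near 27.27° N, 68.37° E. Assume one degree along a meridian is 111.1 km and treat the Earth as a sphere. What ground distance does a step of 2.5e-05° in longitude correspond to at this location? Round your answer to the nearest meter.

One degree of longitude here spans 111100 × cos 27.27° = 111100 × 0.8889 ≈ 98752 m; 2.5e-05° of that is 2.4688 m.

2 meters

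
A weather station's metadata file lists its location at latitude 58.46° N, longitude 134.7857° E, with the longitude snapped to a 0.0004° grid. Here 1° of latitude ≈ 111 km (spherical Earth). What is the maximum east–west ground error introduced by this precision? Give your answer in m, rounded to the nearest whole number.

12 m

With a 0.0004° grid the true value lies within half a step, ±0.0004°/2 = ±0.0002°, of the stored one.
One degree of longitude at 58.46° is 111000 × cos 58.46° ≈ 111000 × 0.5231 = 58063.4 m.
Maximum E–W displacement: 0.0002 × 58063.4 = 11.6127 m.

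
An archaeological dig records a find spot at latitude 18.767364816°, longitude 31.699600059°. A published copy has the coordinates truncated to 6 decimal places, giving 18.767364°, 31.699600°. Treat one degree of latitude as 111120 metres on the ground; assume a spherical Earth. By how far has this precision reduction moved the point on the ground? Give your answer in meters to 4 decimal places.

0.0909 meters

The latitude changed by +0.000000816° and the longitude by +0.000000059°.
North–south shift: 0.000000816 × 111120 = 0.0906739 m.
E–W at 18.7674°: 0.000000059° × 111120 × cos 18.7674° = 0.000000059 × 111120 × 0.9468 ≈ 0.00620751 m.
Combined displacement = (0.0906739² + 0.00620751²)^½ ≈ 0.0908862 m.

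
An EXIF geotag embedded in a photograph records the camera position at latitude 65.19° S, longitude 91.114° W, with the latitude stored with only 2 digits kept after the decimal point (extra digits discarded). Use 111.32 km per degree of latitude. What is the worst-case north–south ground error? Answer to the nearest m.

Truncating at 2 decimal places can drop up to a full unit in the last place, so the latitude may be off by as much as 0.01°.
Along the meridian that is 0.01° × 111320 m/° = 1113.2 m.

1113 m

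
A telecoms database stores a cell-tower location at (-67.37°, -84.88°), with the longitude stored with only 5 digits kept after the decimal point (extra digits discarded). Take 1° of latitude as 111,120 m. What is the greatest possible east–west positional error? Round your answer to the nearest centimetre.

43 centimetres

Truncating at 5 decimal places can drop up to a full unit in the last place, so the longitude may be off by as much as 1e-05°.
Parallels shrink by cos φ, so at 67.37° a degree of longitude is 111120 × 0.3848 ≈ 42756.6 m.
East–west error: 1e-05° × 42756.6 m/° ≈ 0.427566 m.
That is 0.427566 m = 42.757 cm.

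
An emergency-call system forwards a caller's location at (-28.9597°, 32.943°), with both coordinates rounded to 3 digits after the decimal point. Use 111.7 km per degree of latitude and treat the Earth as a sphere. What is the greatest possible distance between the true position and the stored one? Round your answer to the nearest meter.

74 meters

Rounding to 3 decimal places leaves each coordinate within ±0.0005° of the true value.
North–south component: 0.0005° × 111700 = 55.85 m.
Longitude error → 0.0005 × 111700 × cos 28.9597° = 0.0005 × 111700 × 0.8750 ≈ 48.8665 m.
The two errors are perpendicular, so the maximum displacement is √(55.85² + 48.8665²) ≈ 74.2103 m.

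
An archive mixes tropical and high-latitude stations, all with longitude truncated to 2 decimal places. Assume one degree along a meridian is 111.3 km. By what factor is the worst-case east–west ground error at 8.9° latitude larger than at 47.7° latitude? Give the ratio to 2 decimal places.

1.47

Truncating at 2 decimal places can drop up to a full unit in the last place, so the longitude may be off by as much as 0.01°.
At 8.9°: 0.01° × 111300 × cos 8.9° = 0.01 × 111300 × 0.9880 ≈ 1099.6 m.
At 47.7°: 0.01° × 111300 × cos 47.7° = 0.01 × 111300 × 0.6730 ≈ 749.06 m.
The ratio reduces to cos 8.9° / cos 47.7° = 0.9880/0.6730 ≈ 1.4680.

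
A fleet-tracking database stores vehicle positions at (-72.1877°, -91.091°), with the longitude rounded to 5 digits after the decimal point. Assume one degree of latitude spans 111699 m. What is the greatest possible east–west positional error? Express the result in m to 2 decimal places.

0.17 m

Rounding to 5 decimal places leaves the longitude within ±5e-06° of the true value.
At latitude 72.1877° a degree of longitude spans 111699 m × cos 72.1877° = 111699 × 0.3059 ≈ 34168.7 m.
Maximum E–W displacement: 5e-06 × 34168.7 = 0.170843 m.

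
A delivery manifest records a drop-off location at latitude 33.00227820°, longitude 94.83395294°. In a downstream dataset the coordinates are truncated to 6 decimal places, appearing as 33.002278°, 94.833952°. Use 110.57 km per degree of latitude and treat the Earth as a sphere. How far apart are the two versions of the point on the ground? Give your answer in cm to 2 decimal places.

8.99 cm

The latitude changed by +0.00000020° and the longitude by +0.00000094°.
North–south shift: 0.00000020 × 110570 = 0.022114 m.
East–west at this latitude: 0.00000094° × 110570 × cos 33.0023° ≈ 0.00000094 × 92729.4 = 0.0871656 m.
Combined displacement = (0.022114² + 0.0871656²)^½ ≈ 0.0899271 m.
That is 0.0899271 m = 8.9927 cm.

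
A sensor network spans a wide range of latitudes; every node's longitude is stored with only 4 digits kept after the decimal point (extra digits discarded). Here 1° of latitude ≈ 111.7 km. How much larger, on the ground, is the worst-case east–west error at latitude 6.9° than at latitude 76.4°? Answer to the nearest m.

8 m

Truncating at 4 decimal places can drop up to a full unit in the last place, so the longitude may be off by as much as 0.0001°.
At 6.9°: 0.0001° × 111700 × cos 6.9° = 0.0001 × 111700 × 0.9928 ≈ 11.089 m.
Error at 76.4° = 0.0001° × 111700 × cos 76.4° ≈ 11.17 × 0.2351 = 2.6265 m.
So the lower-latitude error exceeds the higher by 11.089 − 2.6265 = 8.4626 m.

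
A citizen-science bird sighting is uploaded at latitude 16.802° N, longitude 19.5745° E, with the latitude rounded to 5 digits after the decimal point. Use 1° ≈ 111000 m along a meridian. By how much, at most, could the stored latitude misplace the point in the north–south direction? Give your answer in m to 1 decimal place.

0.6 m

Rounding to 5 decimal places leaves the latitude within ±5e-06° of the true value.
Along the meridian that is 5e-06° × 111000 m/° = 0.555 m.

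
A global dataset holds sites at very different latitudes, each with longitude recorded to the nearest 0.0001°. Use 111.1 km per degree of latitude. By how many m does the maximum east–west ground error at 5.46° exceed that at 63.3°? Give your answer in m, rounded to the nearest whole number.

3 m

Rounding to 4 decimal places leaves the longitude within ±5e-05° of the true value.
At 5.46°: 5e-05° × 111100 × cos 5.46° = 5e-05 × 111100 × 0.9955 ≈ 5.5298 m.
Error at 63.3° = 5e-05° × 111100 × cos 63.3° ≈ 5.555 × 0.4493 = 2.496 m.
So the lower-latitude error exceeds the higher by 5.5298 − 2.496 = 3.0338 m.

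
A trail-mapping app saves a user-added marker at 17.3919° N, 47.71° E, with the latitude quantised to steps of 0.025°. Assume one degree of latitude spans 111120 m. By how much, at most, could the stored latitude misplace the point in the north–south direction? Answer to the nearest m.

With a 0.025° grid the true value lies within half a step, ±0.025°/2 = ±0.0125°, of the stored one.
Along the meridian that is 0.0125° × 111120 m/° = 1389 m.

1389 m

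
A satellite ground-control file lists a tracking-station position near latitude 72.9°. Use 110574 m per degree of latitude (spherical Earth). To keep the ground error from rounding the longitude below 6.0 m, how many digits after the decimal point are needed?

At 72.9° one degree of longitude covers 110574 × cos 72.9° ≈ 110574 × 0.2940 ≈ 32513.2 m.
Rounding to N decimal places gives at most 0.5 × 10⁻ᴺ degrees of error, i.e. 0.5 × 10⁻ᴺ × 32513.2 m.
Setting 16256.6 × 10⁻ᴺ ≤ 6.0 gives 10ᴺ ≥ 2709, i.e. N ≥ 3.43.
At 3 places the error can reach 16.3 m, but 4 places keeps it to 1.63 m.

4 decimal places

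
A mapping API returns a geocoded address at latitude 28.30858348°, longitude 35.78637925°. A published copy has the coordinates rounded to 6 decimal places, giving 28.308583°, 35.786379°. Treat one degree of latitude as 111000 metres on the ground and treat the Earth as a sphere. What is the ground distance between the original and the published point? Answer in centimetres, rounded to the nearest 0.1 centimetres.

Δlat = 28.30858348 − 28.308583 = +0.00000048°; Δlon = 35.78637925 − 35.786379 = +0.00000025°.
N–S: 0.00000048° × 111000 m/° = 0.05328 m.
E–W at 28.3086°: 0.00000025° × 111000 × cos 28.3086° = 0.00000025 × 111000 × 0.8804 ≈ 0.0244313 m.
Hypotenuse of the two orthogonal shifts: √(0.05328² + 0.0244313²) = 0.0586144 m.
That is 0.0586144 m = 5.8614 cm.

5.9 centimetres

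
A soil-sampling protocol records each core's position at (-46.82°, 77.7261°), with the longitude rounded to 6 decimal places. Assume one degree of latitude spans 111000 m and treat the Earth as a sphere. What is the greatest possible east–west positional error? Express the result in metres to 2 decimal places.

0.04 metres

Rounding to 6 decimal places leaves the longitude within ±5e-07° of the true value.
Parallels shrink by cos φ, so at 46.82° a degree of longitude is 111000 × 0.6843 ≈ 75956.5 m.
So at most 5e-07° × 75956.5 ≈ 0.0379782 m east–west.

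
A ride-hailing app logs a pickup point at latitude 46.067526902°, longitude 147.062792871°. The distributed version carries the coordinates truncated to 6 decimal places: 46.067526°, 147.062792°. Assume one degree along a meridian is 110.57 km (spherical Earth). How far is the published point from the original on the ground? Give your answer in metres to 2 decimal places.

0.12 metres

Δlat = 46.067526902 − 46.067526 = +0.000000902°; Δlon = 147.062792871 − 147.062792 = +0.000000871°.
North–south shift: 0.000000902 × 110570 = 0.0997341 m.
East–west at this latitude: 0.000000871° × 110570 × cos 46.0675° ≈ 0.000000871 × 76714.6 = 0.0668184 m.
Hypotenuse of the two orthogonal shifts: √(0.0997341² + 0.0668184²) = 0.120048 m.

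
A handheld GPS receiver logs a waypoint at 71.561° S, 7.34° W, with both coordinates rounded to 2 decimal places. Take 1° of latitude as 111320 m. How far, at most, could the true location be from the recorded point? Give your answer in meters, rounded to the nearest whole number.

584 meters

Rounding to 2 decimal places leaves each coordinate within ±0.005° of the true value.
Latitude error → 0.005 × 111320 = 556.6 m along the meridian.
East–west component at 71.561°: 0.005° × 111320 × cos 71.561° ≈ 0.005 × 35209.9 ≈ 176.05 m.
Worst case both components are at the extreme and orthogonal: √(556.6² + 176.05²) ≈ 583.778 m.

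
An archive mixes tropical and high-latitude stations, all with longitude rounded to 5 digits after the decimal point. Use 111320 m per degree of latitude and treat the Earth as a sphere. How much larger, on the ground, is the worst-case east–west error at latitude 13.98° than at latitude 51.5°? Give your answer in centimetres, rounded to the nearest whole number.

19 centimetres

Rounding to 5 decimal places leaves the longitude within ±5e-06° of the true value.
At 13.98°: 5e-06° × 111320 × cos 13.98° = 5e-06 × 111320 × 0.9704 ≈ 0.54011 m.
At 51.5°: 5e-06° × 111320 × cos 51.5° = 5e-06 × 111320 × 0.6225 ≈ 0.34649 m.
So the lower-latitude error exceeds the higher by 0.54011 − 0.34649 = 0.19362 m.
That is 0.193622 m = 19.362 cm.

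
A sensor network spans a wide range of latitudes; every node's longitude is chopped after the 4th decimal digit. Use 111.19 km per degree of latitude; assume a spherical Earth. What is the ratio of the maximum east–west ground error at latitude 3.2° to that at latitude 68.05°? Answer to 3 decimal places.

2.671

Truncating at 4 decimal places can drop up to a full unit in the last place, so the longitude may be off by as much as 0.0001°.
At 3.2°: 0.0001° × 111190 × cos 3.2° = 0.0001 × 111190 × 0.9984 ≈ 11.102 m.
At 68.05°: 0.0001° × 111190 × cos 68.05° = 0.0001 × 111190 × 0.3738 ≈ 4.1563 m.
Ratio: 11.102 / 4.1563 = cos 3.2° / cos 68.05° ≈ 2.6711.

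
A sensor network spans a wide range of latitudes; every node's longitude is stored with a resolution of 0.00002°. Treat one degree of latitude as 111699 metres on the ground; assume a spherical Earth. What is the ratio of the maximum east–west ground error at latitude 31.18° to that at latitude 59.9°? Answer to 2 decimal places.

With a 0.00002° grid the true value lies within half a step, ±0.00002°/2 = ±1e-05°, of the stored one.
Error at 31.18° = 1e-05° × 111699 × cos 31.18° ≈ 1.117 × 0.8555 = 0.95564 m.
Error at 59.9° = 1e-05° × 111699 × cos 59.9° ≈ 1.117 × 0.5015 = 0.56018 m.
Ratio: 0.95564 / 0.56018 = cos 31.18° / cos 59.9° ≈ 1.7059.

1.71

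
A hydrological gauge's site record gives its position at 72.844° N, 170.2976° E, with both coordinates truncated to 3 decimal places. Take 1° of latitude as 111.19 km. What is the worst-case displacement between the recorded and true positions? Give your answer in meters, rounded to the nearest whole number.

Truncating at 3 decimal places can drop up to a full unit in the last place, so each coordinate may be off by as much as 0.001°.
N–S: 0.001° × 111190 m/° = 111.19 m.
E–W at 72.844°: 0.001° × 111190 × cos 72.844° = 0.001 × 111190 × 0.2950 ≈ 32.7982 m.
Combining orthogonally: (111.19² + 32.7982²)^½ ≈ 115.926 m.

116 meters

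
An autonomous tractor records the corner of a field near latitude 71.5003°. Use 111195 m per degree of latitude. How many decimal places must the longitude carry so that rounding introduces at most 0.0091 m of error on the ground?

At 71.5003° one degree of longitude covers 111195 × cos 71.5003° ≈ 111195 × 0.3173 ≈ 35282.1 m.
Rounding to N decimal places gives at most 0.5 × 10⁻ᴺ degrees of error, i.e. 0.5 × 10⁻ᴺ × 35282.1 m.
Setting 17641.1 × 10⁻ᴺ ≤ 0.0091 gives 10ᴺ ≥ 1.939e+06, i.e. N ≥ 6.29.
At 6 places the error can reach 0.0176 m, but 7 places keeps it to 0.00176 m.

7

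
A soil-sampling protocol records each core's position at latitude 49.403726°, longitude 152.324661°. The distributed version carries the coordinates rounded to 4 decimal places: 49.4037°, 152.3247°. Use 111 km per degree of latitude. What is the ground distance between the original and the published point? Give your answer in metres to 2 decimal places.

Δlat = 49.403726 − 49.4037 = +0.000026°; Δlon = 152.324661 − 152.3247 = -0.000039°.
North–south shift: 0.000026 × 111000 = 2.886 m.
East–west at this latitude: -0.000039° × 111000 × cos 49.4037° ≈ -0.000039 × 72230.5 = -2.81699 m.
Combined displacement = (2.886² + 2.81699²)^½ ≈ 4.03292 m.

4.03 metres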